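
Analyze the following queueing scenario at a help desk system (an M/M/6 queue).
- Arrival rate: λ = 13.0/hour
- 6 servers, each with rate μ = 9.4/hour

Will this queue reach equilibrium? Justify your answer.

Stability requires ρ = λ/(cμ) < 1
ρ = 13.0/(6 × 9.4) = 13.0/56.40 = 0.2305
Since 0.2305 < 1, the system is STABLE.
The servers are busy 23.05% of the time.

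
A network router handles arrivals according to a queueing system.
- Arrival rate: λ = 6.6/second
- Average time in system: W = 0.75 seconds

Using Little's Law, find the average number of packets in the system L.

Little's Law: L = λW
L = 6.6 × 0.75 = 4.9500 packets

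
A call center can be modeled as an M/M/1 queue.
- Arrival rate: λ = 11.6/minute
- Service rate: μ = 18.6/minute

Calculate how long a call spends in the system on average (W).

First, compute utilization: ρ = λ/μ = 11.6/18.6 = 0.6237
For M/M/1: W = 1/(μ-λ)
W = 1/(18.6-11.6) = 1/7.00
W = 0.1429 minutes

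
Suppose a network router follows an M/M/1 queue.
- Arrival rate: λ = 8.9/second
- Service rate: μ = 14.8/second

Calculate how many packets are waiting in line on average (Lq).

ρ = λ/μ = 8.9/14.8 = 0.6014
For M/M/1: Lq = λ²/(μ(μ-λ))
Lq = 79.21/(14.8 × 5.90)
Lq = 0.9071 packets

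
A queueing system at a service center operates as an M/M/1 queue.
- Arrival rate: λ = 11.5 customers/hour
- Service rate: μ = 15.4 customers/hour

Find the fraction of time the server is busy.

Server utilization: ρ = λ/μ
ρ = 11.5/15.4 = 0.7468
The server is busy 74.68% of the time.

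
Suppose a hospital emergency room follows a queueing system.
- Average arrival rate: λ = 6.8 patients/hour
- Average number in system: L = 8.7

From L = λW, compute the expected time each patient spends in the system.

Little's Law: L = λW, so W = L/λ
W = 8.7/6.8 = 1.2794 hours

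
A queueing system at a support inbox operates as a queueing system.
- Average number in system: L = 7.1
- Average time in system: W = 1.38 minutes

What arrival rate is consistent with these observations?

Little's Law: L = λW, so λ = L/W
λ = 7.1/1.38 = 5.1449 emails/minute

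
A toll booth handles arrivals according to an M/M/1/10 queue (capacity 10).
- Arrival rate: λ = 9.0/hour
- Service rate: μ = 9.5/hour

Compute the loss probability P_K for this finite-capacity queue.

ρ = λ/μ = 9.0/9.5 = 0.94737
P₀ = (1-ρ)/(1-ρ^(K+1)) = (1-0.94737)/(1-0.94737^11) = 0.05263/0.4483 = 0.1174
P_K = P₀×ρ^K = 0.1174 × 0.94737^10 = 0.1174 × 0.5824 = 0.06837
Blocking probability = 6.84%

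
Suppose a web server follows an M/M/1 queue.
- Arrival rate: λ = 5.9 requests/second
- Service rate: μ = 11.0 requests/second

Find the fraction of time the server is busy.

Server utilization: ρ = λ/μ
ρ = 5.9/11.0 = 0.5364
The server is busy 53.64% of the time.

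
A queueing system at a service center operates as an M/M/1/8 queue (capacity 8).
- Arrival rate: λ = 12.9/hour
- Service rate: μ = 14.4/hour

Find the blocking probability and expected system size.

ρ = λ/μ = 12.9/14.4 = 0.89583
P₀ = (1-ρ)/(1-ρ^(K+1)) = (1-0.89583)/(1-0.89583^9) = 0.1042/0.6284 = 0.1658
P_K = P₀×ρ^K = 0.16576 × 0.89583^8 = 0.16576 × 0.41477 = 0.06875
Blocking probability P_8 = 0.06875 (6.88%)
L = ρ[1 - (K+1)ρ^K + Kρ^(K+1)] / [(1-ρ)(1-ρ^(K+1))]
L = 0.89583 × (1 - 9×0.4147676 + 8×0.3715613) / ((1 - 0.89583) × (1 - 0.3715613)) = 3.2785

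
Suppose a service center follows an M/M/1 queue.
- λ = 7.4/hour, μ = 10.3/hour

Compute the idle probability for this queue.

ρ = λ/μ = 7.4/10.3 = 0.7184
P(0) = 1 - ρ = 1 - 0.7184 = 0.2816
The server is idle 28.16% of the time.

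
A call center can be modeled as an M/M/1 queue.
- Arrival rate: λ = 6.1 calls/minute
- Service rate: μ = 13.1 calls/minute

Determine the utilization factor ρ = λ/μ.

Server utilization: ρ = λ/μ
ρ = 6.1/13.1 = 0.4656
The server is busy 46.56% of the time.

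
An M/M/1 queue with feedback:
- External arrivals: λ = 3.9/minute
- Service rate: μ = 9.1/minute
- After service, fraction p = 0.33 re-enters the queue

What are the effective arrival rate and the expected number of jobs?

Effective arrival rate: λ_eff = λ/(1-p) = 3.9/(1-0.33) = 3.9/0.67 = 5.8209
ρ = λ_eff/μ = 5.8209/9.1 = 0.639659
L = ρ/(1-ρ) = 0.639659/(1-0.639659) = 1.7751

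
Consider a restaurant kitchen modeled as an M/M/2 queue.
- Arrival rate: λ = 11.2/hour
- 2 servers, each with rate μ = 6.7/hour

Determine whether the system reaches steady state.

Stability requires ρ = λ/(cμ) < 1
ρ = 11.2/(2 × 6.7) = 11.2/13.40 = 0.8358
Since 0.8358 < 1, the system is STABLE.
The servers are busy 83.58% of the time.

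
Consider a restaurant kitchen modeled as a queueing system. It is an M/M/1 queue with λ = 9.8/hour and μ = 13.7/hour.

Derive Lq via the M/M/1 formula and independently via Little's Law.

Method 1 (direct): Lq = λ²/(μ(μ-λ)) = 96.04/(13.7 × 3.90) = 1.7975

Method 2 (Little's Law):
W = 1/(μ-λ) = 1/3.90 = 0.25641
Wq = W - 1/μ = 0.25641 - 0.072993 = 0.18342
Lq = λWq = 9.8 × 0.18342 = 1.7975 ✔ (matches Method 1)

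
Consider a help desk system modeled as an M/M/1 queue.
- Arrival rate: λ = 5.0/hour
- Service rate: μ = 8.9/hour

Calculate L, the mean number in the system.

ρ = λ/μ = 5.0/8.9 = 0.5618
For M/M/1: L = λ/(μ-λ)
L = 5.0/(8.9-5.0) = 5.0/3.90
L = 1.2821 tickets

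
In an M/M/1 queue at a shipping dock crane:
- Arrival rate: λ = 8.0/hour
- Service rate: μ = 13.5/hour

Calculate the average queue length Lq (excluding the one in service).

ρ = λ/μ = 8.0/13.5 = 0.5926
For M/M/1: Lq = λ²/(μ(μ-λ))
Lq = 64.00/(13.5 × 5.50)
Lq = 0.8620 containers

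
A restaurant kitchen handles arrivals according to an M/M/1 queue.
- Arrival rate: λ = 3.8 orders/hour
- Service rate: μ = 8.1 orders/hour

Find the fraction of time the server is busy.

Server utilization: ρ = λ/μ
ρ = 3.8/8.1 = 0.4691
The server is busy 46.91% of the time.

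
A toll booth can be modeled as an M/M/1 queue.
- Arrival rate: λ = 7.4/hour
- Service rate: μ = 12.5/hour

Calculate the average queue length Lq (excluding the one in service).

ρ = λ/μ = 7.4/12.5 = 0.5920
For M/M/1: Lq = λ²/(μ(μ-λ))
Lq = 54.76/(12.5 × 5.10)
Lq = 0.8590 vehicles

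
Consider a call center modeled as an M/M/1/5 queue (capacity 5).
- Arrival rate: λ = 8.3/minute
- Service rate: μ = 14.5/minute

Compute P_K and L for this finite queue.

ρ = λ/μ = 8.3/14.5 = 0.572414
P₀ = (1-ρ)/(1-ρ^(K+1)) = (1-0.572414)/(1-0.572414^6) = 0.4276/0.9648 = 0.4432
P_K = P₀×ρ^K = 0.4432 × 0.572414^5 = 0.4432 × 0.06145 = 0.02723
Blocking probability P_5 = 0.02723 (2.72%)
L = ρ[1 - (K+1)ρ^K + Kρ^(K+1)] / [(1-ρ)(1-ρ^(K+1))]
L = 0.572414 × (1 - 6×0.06145 + 5×0.03518) / ((1 - 0.572414) × (1 - 0.03518)) = 1.1200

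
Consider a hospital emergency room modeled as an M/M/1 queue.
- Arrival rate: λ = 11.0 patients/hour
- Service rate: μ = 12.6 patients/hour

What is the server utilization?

Server utilization: ρ = λ/μ
ρ = 11.0/12.6 = 0.8730
The server is busy 87.30% of the time.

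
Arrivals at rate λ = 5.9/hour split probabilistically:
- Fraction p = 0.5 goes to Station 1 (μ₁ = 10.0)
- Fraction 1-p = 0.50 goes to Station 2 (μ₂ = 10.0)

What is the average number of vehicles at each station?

Effective rates: λ₁ = 5.9×0.5 = 2.95, λ₂ = 5.9×0.50 = 2.95
Station 1: ρ₁ = 2.95/10.0 = 0.2950, L₁ = ρ₁/(1-ρ₁) = 0.2950/(1-0.2950) = 0.4184
Station 2: ρ₂ = 2.95/10.0 = 0.2950, L₂ = ρ₂/(1-ρ₂) = 0.2950/(1-0.2950) = 0.4184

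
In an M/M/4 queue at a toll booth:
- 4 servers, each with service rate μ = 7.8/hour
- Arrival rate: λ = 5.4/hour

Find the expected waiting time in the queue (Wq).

Traffic intensity: ρ = λ/(cμ) = 5.4/(4×7.8) = 0.1731
Since ρ = 0.1731 < 1, system is stable.
Offered load a = λ/μ = cρ = 5.4/7.8 = 0.6923
P₀ = [ Σₙ₌₀^3 aⁿ/n! + a^4/(4!(1-ρ)) ]⁻¹
Σ = a^0/0! + a^1/1! + a^2/2! + a^3/3! = 1.0000 + 0.69231 + 0.23964 + 0.055303 = 1.9873
a^4/(4!(1-ρ)) = 0.2297/(24 × 0.8269) = 0.01157
P₀ = 1/(1.9873 + 0.01157) = 0.5003
Lq = P₀·a^4·ρ / (4!(1-ρ)²) = 0.5003 × 0.2297 × 0.1731 / (24 × 0.6838) = 0.001212
Wq = Lq/λ = 0.00121204/5.4 = 0.0002245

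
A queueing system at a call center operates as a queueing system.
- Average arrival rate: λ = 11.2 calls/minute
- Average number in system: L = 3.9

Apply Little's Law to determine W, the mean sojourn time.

Little's Law: L = λW, so W = L/λ
W = 3.9/11.2 = 0.3482 minutes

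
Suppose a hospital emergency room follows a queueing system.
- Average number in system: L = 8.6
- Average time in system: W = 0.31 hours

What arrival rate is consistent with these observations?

Little's Law: L = λW, so λ = L/W
λ = 8.6/0.31 = 27.7419 patients/hour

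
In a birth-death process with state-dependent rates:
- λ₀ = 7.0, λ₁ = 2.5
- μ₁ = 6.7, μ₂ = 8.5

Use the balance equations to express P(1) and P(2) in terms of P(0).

Balance equations:
State 0: λ₀P₀ = μ₁P₁ → P₁ = (λ₀/μ₁)P₀ = (7.0/6.7)P₀ = 1.0448P₀
State 1: P₂ = (λ₀λ₁)/(μ₁μ₂)P₀ = (7.0×2.5)/(6.7×8.5)P₀ = 0.3073P₀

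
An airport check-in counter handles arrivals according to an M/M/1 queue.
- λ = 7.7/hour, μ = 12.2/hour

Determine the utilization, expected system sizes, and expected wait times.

Step 1: ρ = λ/μ = 7.7/12.2 = 0.6311
Step 2: L = λ/(μ-λ) = 7.7/4.50 = 1.7111
Step 3: Lq = λ²/(μ(μ-λ)) = 59.29/(12.2×4.50) = 1.0800
Step 4: W = 1/(μ-λ) = 1/4.50 = 0.22222
Step 5: Wq = λ/(μ(μ-λ)) = 7.7/(12.2×4.50) = 0.1403
Step 6: P(0) = 1-ρ = 0.3689
Verify: L = λW = 7.7×0.22222 = 1.7111 ✔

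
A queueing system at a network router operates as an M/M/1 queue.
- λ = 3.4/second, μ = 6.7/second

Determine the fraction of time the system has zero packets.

ρ = λ/μ = 3.4/6.7 = 0.5075
P(0) = 1 - ρ = 1 - 0.5075 = 0.4925
The server is idle 49.25% of the time.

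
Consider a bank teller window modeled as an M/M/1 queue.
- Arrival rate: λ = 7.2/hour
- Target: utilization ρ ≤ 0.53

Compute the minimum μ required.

ρ = λ/μ, so μ = λ/ρ
μ ≥ 7.2/0.53 = 13.5849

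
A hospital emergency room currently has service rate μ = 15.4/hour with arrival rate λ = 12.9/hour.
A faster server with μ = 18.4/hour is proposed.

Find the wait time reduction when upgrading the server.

System 1: ρ₁ = 12.9/15.4 = 0.8377, W₁ = 1/(15.4-12.9) = 0.4000
System 2: ρ₂ = 12.9/18.4 = 0.7011, W₂ = 1/(18.4-12.9) = 0.1818
Improvement: (W₁-W₂)/W₁ = (0.4000-0.1818)/0.4000 = 54.55%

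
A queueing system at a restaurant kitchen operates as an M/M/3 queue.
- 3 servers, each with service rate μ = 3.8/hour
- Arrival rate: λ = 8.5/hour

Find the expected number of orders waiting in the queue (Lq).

Traffic intensity: ρ = λ/(cμ) = 8.5/(3×3.8) = 0.7456
Since ρ = 0.7456 < 1, system is stable.
Offered load a = λ/μ = cρ = 8.5/3.8 = 2.2368
P₀ = [ Σₙ₌₀^2 aⁿ/n! + a^3/(3!(1-ρ)) ]⁻¹
Σ = a^0/0! + a^1/1! + a^2/2! = 1.00000 + 2.23684 + 2.50173 = 5.7386
a^3/(3!(1-ρ)) = 11.1920/(6 × 0.254386) = 7.3327
P₀ = 1/(5.7386 + 7.3327) = 0.07650
Lq = P₀·a^3·ρ / (3!(1-ρ)²) = 0.07650 × 11.1920 × 0.7456 / (6 × 0.06471) = 1.6442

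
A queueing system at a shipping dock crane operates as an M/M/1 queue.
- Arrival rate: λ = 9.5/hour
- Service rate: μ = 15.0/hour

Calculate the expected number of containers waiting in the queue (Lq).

ρ = λ/μ = 9.5/15.0 = 0.6333
For M/M/1: Lq = λ²/(μ(μ-λ))
Lq = 90.25/(15.0 × 5.50)
Lq = 1.0939 containers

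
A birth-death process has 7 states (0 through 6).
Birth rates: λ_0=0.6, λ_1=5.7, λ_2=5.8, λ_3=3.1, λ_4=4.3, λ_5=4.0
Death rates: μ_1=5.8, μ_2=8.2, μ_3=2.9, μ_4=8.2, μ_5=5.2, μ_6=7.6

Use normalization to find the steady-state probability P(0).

Ratios P(n)/P(0) = (λ₀···λₙ₋₁)/(μ₁···μₙ):
P(1)/P(0) = (0.6)/(5.8) = 0.10345
P(2)/P(0) = (0.6×5.7)/(5.8×8.2) = 0.071909
P(3)/P(0) = (0.6×5.7×5.8)/(5.8×8.2×2.9) = 0.14382
P(4)/P(0) = (0.6×5.7×5.8×3.1)/(5.8×8.2×2.9×8.2) = 0.054370
P(5)/P(0) = (0.6×5.7×5.8×3.1×4.3)/(5.8×8.2×2.9×8.2×5.2) = 0.044960
P(6)/P(0) = (0.6×5.7×5.8×3.1×4.3×4.0)/(5.8×8.2×2.9×8.2×5.2×7.6) = 0.023663

Normalization: ∑ P(n) = 1
P(0) × (1.0000 + 0.10345 + 0.071909 + 0.14382 + 0.054370 + 0.044960 + 0.023663) = 1
P(0) × 1.4422 = 1
P(0) = 1/1.4422 = 0.6934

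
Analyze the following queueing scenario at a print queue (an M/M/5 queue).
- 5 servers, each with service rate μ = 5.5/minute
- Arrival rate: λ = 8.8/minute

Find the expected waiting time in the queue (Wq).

Traffic intensity: ρ = λ/(cμ) = 8.8/(5×5.5) = 0.3200
Since ρ = 0.3200 < 1, system is stable.
Offered load a = λ/μ = cρ = 8.8/5.5 = 1.6000
P₀ = [ Σₙ₌₀^4 aⁿ/n! + a^5/(5!(1-ρ)) ]⁻¹
Σ = a^0/0! + a^1/1! + a^2/2! + a^3/3! + a^4/4! = 1.0000 + 1.6000 + 1.2800 + 0.68267 + 0.27307 = 4.8357
a^5/(5!(1-ρ)) = 10.4858/(120 × 0.6800) = 0.1285
P₀ = 1/(4.8357 + 0.1285) = 0.2014
Lq = P₀·a^5·ρ / (5!(1-ρ)²) = 0.2014 × 10.4858 × 0.3200 / (120 × 0.4624) = 0.01218
Wq = Lq/λ = 0.01218/8.8 = 0.001384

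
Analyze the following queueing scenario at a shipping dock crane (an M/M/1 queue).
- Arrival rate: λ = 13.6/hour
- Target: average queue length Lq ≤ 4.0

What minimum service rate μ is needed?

For M/M/1: Lq = λ²/(μ(μ-λ))
Need Lq ≤ 4.0, i.e. μ(μ-λ) ≥ λ²/4.0
μ² - 13.6μ - 184.96/4.0 ≥ 0  →  μ² - 13.6μ - 46.2400 ≥ 0
Quadratic formula (positive root): μ = [λ + √(λ² + 4×46.2400)]/2
Discriminant: 184.96 + 4×46.2400 = 369.9200, √369.9200 = 19.2333
μ ≥ (13.6 + 19.2333)/2 = 16.4167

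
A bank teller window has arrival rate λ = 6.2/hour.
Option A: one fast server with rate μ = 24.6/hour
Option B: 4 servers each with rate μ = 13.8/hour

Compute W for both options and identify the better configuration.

Option A: single server μ = 24.6 (M/M/1)
  ρ_A = 6.2/24.6 = 0.2520
  W_A = 1/(μ-λ) = 1/(24.6-6.2) = 1/18.40 = 0.05435

Option B: 4 servers μ = 13.8 (M/M/4)
  ρ_B = λ/(cμ) = 6.2/(4×13.8) = 0.1123
  Offered load a = λ/μ = cρ = 6.2/13.8 = 0.4493
  P₀ = [ Σₙ₌₀^3 aⁿ/n! + a^4/(4!(1-ρ)) ]⁻¹
  Σ = a^0/0! + a^1/1! + a^2/2! + a^3/3! = 1.0000 + 0.4493 + 0.1009 + 0.01511 = 1.5653
  a^4/(4!(1-ρ)) = 0.04074/(24 × 0.8877) = 0.001912
  P₀ = 1/(1.5653 + 0.001912) = 0.6381
  Lq = P₀·a^4·ρ / (4!(1-ρ)²) = 0.6381 × 0.04074 × 0.1123 / (24 × 0.7880) = 0.0001544
  Wq_B = Lq/λ = 0.0001544/6.2 = 0.000024903
  W_B = Wq_B + 1/μ = 0.000024903 + 0.072464 = 0.07249

Since W_A = 0.05435 < W_B = 0.07249, Option A (single fast server) has the shorter time in system.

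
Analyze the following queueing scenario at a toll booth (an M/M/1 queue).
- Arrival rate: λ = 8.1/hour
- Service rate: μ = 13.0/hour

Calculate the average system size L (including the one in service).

ρ = λ/μ = 8.1/13.0 = 0.6231
For M/M/1: L = λ/(μ-λ)
L = 8.1/(13.0-8.1) = 8.1/4.90
L = 1.6531 vehicles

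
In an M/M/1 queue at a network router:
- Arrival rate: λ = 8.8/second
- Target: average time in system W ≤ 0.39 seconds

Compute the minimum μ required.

For M/M/1: W = 1/(μ-λ)
Need W ≤ 0.39, so 1/(μ-λ) ≤ 0.39
μ - λ ≥ 1/0.39 = 2.5641
μ ≥ 8.8 + 2.5641 = 11.3641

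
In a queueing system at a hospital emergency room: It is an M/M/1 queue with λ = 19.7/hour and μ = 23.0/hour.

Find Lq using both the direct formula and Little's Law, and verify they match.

Method 1 (direct): Lq = λ²/(μ(μ-λ)) = 388.09/(23.0 × 3.30) = 5.1132

Method 2 (Little's Law):
W = 1/(μ-λ) = 1/3.30 = 0.30303
Wq = W - 1/μ = 0.30303 - 0.043478 = 0.259552
Lq = λWq = 19.7 × 0.259552 = 5.1132 ✔ (matches Method 1)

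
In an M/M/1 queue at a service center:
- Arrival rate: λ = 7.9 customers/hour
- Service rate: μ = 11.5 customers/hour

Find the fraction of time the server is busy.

Server utilization: ρ = λ/μ
ρ = 7.9/11.5 = 0.6870
The server is busy 68.70% of the time.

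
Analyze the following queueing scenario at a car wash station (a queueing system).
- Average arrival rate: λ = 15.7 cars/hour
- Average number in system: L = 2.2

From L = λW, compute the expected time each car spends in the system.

Little's Law: L = λW, so W = L/λ
W = 2.2/15.7 = 0.1401 hours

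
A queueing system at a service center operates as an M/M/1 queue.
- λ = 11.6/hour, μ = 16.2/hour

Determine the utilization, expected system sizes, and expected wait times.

Step 1: ρ = λ/μ = 11.6/16.2 = 0.7160
Step 2: L = λ/(μ-λ) = 11.6/4.60 = 2.5217
Step 3: Lq = λ²/(μ(μ-λ)) = 134.56/(16.2×4.60) = 1.8057
Step 4: W = 1/(μ-λ) = 1/4.60 = 0.21739
Step 5: Wq = λ/(μ(μ-λ)) = 11.6/(16.2×4.60) = 0.1557
Step 6: P(0) = 1-ρ = 0.2840
Verify: L = λW = 11.6×0.21739 = 2.5217 ✔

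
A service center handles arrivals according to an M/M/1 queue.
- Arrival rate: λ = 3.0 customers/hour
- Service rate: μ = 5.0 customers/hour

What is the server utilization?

Server utilization: ρ = λ/μ
ρ = 3.0/5.0 = 0.6000
The server is busy 60.00% of the time.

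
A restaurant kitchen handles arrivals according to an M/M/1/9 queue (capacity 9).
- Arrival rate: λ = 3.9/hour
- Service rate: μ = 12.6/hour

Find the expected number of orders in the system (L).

ρ = λ/μ = 3.9/12.6 = 0.309524
P₀ = (1-ρ)/(1-ρ^(K+1)) = (1-0.309524)/(1-0.309524^10) = 0.6905/1.0000 = 0.6905
P_K = P₀×ρ^K = 0.6905 × 0.309524^9 = 0.6905 × 0.00002608 = 0.00001801
L = ρ[1 - (K+1)ρ^K + Kρ^(K+1)] / [(1-ρ)(1-ρ^(K+1))]
L = 0.309524 × (1 - 10×0.00002608 + 9×0.000008071) / ((1 - 0.309524) × (1 - 0.000008071)) = 0.4482 orders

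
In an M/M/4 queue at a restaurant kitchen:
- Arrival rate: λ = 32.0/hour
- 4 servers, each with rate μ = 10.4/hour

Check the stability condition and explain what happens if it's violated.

Stability requires ρ = λ/(cμ) < 1
ρ = 32.0/(4 × 10.4) = 32.0/41.60 = 0.7692
Since 0.7692 < 1, the system is STABLE.
The servers are busy 76.92% of the time.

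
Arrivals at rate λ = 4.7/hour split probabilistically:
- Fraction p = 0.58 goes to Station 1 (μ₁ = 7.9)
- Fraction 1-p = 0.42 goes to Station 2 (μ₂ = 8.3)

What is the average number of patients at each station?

Effective rates: λ₁ = 4.7×0.58 = 2.726, λ₂ = 4.7×0.42 = 1.974
Station 1: ρ₁ = 2.726/7.9 = 0.34506, L₁ = ρ₁/(1-ρ₁) = 0.34506/(1-0.34506) = 0.5269
Station 2: ρ₂ = 1.974/8.3 = 0.2378, L₂ = ρ₂/(1-ρ₂) = 0.2378/(1-0.2378) = 0.3120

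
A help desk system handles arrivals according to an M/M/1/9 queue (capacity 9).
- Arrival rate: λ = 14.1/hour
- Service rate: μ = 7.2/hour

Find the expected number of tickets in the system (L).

ρ = λ/μ = 14.1/7.2 = 1.95833
P₀ = (1-ρ)/(1-ρ^(K+1)) = (1-1.95833)/(1-1.95833^10) = -0.9583/-828.5809 = 0.001157
P_K = P₀×ρ^K = 0.0011566 × 1.95833^9 = 0.0011566 × 423.6165 = 0.4900
L = ρ[1 - (K+1)ρ^K + Kρ^(K+1)] / [(1-ρ)(1-ρ^(K+1))]
L = 1.95833 × (1 - 10×423.6165 + 9×829.5809) / ((1 - 1.95833) × (1 - 829.5809)) = 7.9686 tickets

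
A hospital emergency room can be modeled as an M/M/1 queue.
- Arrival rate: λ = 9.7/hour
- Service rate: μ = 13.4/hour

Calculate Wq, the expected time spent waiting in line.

First, compute utilization: ρ = λ/μ = 9.7/13.4 = 0.7239
For M/M/1: Wq = λ/(μ(μ-λ))
Wq = 9.7/(13.4 × (13.4-9.7))
Wq = 9.7/(13.4 × 3.70)
Wq = 0.1956 hours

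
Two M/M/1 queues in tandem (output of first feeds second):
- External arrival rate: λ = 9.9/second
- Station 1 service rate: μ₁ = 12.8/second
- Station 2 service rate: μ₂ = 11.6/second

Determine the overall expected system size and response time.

By Jackson's theorem, each station behaves as independent M/M/1.
Station 1: ρ₁ = 9.9/12.8 = 0.7734, L₁ = ρ₁/(1-ρ₁) = λ/(μ₁-λ) = 9.9/2.90 = 3.4138
Station 2: ρ₂ = 9.9/11.6 = 0.8534, L₂ = ρ₂/(1-ρ₂) = λ/(μ₂-λ) = 9.9/1.70 = 5.8235
Total: L = L₁ + L₂ = 3.4138 + 5.8235 = 9.2373
W = L/λ = 9.2373/9.9 = 0.9331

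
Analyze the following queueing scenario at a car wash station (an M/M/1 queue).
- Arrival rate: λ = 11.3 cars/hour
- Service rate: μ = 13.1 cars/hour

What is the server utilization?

Server utilization: ρ = λ/μ
ρ = 11.3/13.1 = 0.8626
The server is busy 86.26% of the time.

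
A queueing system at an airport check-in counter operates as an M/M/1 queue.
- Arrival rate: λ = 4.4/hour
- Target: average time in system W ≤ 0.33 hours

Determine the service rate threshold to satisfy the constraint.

For M/M/1: W = 1/(μ-λ)
Need W ≤ 0.33, so 1/(μ-λ) ≤ 0.33
μ - λ ≥ 1/0.33 = 3.0303
μ ≥ 4.4 + 3.0303 = 7.4303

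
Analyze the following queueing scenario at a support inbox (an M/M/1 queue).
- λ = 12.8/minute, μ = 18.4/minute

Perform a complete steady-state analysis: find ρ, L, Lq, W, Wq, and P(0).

Step 1: ρ = λ/μ = 12.8/18.4 = 0.6957
Step 2: L = λ/(μ-λ) = 12.8/5.60 = 2.2857
Step 3: Lq = λ²/(μ(μ-λ)) = 163.84/(18.4×5.60) = 1.5901
Step 4: W = 1/(μ-λ) = 1/5.60 = 0.17857
Step 5: Wq = λ/(μ(μ-λ)) = 12.8/(18.4×5.60) = 0.1242
Step 6: P(0) = 1-ρ = 0.3043
Verify: L = λW = 12.8×0.17857 = 2.2857 ✔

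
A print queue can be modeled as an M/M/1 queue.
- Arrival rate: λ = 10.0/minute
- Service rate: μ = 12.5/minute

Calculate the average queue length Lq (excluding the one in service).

ρ = λ/μ = 10.0/12.5 = 0.8000
For M/M/1: Lq = λ²/(μ(μ-λ))
Lq = 100.00/(12.5 × 2.50)
Lq = 3.2000 jobs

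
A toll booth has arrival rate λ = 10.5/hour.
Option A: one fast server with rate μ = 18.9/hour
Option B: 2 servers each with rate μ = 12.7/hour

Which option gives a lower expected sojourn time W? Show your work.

Option A: single server μ = 18.9 (M/M/1)
  ρ_A = 10.5/18.9 = 0.5556
  W_A = 1/(μ-λ) = 1/(18.9-10.5) = 1/8.40 = 0.1190

Option B: 2 servers μ = 12.7 (M/M/2)
  ρ_B = λ/(cμ) = 10.5/(2×12.7) = 0.4134
  Offered load a = λ/μ = cρ = 10.5/12.7 = 0.8268
  P₀ = [ Σₙ₌₀^1 aⁿ/n! + a^2/(2!(1-ρ)) ]⁻¹
  Σ = a^0/0! + a^1/1! = 1.0000 + 0.8268 = 1.8268
  a^2/(2!(1-ρ)) = 0.68355/(2 × 0.58661) = 0.5826
  P₀ = 1/(1.8268 + 0.5826) = 0.4150
  Lq = P₀·a^2·ρ / (2!(1-ρ)²) = 0.4150 × 0.6836 × 0.4134 / (2 × 0.3441) = 0.1704
  Wq_B = Lq/λ = 0.1704/10.5 = 0.01623
  W_B = Wq_B + 1/μ = 0.01623 + 0.07874 = 0.09497

Since W_B = 0.09497 < W_A = 0.1190, Option B (multiple servers) has the shorter time in system.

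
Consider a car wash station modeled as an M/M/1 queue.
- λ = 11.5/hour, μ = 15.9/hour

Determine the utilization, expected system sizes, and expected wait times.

Step 1: ρ = λ/μ = 11.5/15.9 = 0.7233
Step 2: L = λ/(μ-λ) = 11.5/4.40 = 2.6136
Step 3: Lq = λ²/(μ(μ-λ)) = 132.25/(15.9×4.40) = 1.8904
Step 4: W = 1/(μ-λ) = 1/4.40 = 0.22727
Step 5: Wq = λ/(μ(μ-λ)) = 11.5/(15.9×4.40) = 0.1644
Step 6: P(0) = 1-ρ = 0.2767
Verify: L = λW = 11.5×0.22727 = 2.6136 ✔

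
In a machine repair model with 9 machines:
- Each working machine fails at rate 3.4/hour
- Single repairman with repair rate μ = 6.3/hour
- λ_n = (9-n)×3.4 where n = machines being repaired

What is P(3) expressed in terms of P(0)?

P(3)/P(0) = ∏_{i=0}^{3-1} λ_i/μ_{i+1}
= (9-0)×3.4/6.3 × (9-1)×3.4/6.3 × (9-2)×3.4/6.3
= 79.2220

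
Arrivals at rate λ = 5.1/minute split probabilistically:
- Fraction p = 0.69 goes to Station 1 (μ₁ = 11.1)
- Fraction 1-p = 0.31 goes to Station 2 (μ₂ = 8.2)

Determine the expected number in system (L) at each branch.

Effective rates: λ₁ = 5.1×0.69 = 3.519, λ₂ = 5.1×0.31 = 1.581
Station 1: ρ₁ = 3.519/11.1 = 0.31703, L₁ = ρ₁/(1-ρ₁) = 0.31703/(1-0.31703) = 0.4642
Station 2: ρ₂ = 1.581/8.2 = 0.1928, L₂ = ρ₂/(1-ρ₂) = 0.1928/(1-0.1928) = 0.2389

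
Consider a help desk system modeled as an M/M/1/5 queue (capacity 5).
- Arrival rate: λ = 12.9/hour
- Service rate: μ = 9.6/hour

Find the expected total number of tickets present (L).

ρ = λ/μ = 12.9/9.6 = 1.34375
P₀ = (1-ρ)/(1-ρ^(K+1)) = (1-1.34375)/(1-1.34375^6) = -0.34375/-4.8872 = 0.07034
P_K = P₀×ρ^K = 0.07034 × 1.34375^5 = 0.07034 × 4.3812 = 0.3082
L = ρ[1 - (K+1)ρ^K + Kρ^(K+1)] / [(1-ρ)(1-ρ^(K+1))]
L = 1.34375 × (1 - 6×4.38119 + 5×5.88723) / ((1 - 1.34375) × (1 - 5.88723)) = 3.3186 tickets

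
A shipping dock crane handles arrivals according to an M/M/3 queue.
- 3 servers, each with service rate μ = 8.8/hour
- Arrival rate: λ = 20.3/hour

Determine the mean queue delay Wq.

Traffic intensity: ρ = λ/(cμ) = 20.3/(3×8.8) = 0.7689
Since ρ = 0.7689 < 1, system is stable.
Offered load a = λ/μ = cρ = 20.3/8.8 = 2.3068
P₀ = [ Σₙ₌₀^2 aⁿ/n! + a^3/(3!(1-ρ)) ]⁻¹
Σ = a^0/0! + a^1/1! + a^2/2! = 1.0000 + 2.3068 + 2.6607 = 5.9675
a^3/(3!(1-ρ)) = 12.2755/(6 × 0.23106) = 8.8545
P₀ = 1/(5.9675 + 8.8545) = 0.06747
Lq = P₀·a^3·ρ / (3!(1-ρ)²) = 0.06747 × 12.2755 × 0.7689 / (6 × 0.05339) = 1.9880
Wq = Lq/λ = 1.9880/20.3 = 0.09793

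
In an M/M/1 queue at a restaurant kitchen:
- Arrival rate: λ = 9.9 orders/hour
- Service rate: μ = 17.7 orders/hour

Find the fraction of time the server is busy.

Server utilization: ρ = λ/μ
ρ = 9.9/17.7 = 0.5593
The server is busy 55.93% of the time.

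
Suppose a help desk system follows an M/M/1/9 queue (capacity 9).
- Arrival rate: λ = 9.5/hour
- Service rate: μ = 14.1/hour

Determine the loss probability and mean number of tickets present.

ρ = λ/μ = 9.5/14.1 = 0.67376
P₀ = (1-ρ)/(1-ρ^(K+1)) = (1-0.67376)/(1-0.67376^10) = 0.32624/0.98072 = 0.3327
P_K = P₀×ρ^K = 0.33265 × 0.67376^9 = 0.33265 × 0.028612 = 0.009518
Blocking probability P_9 = 0.009518 (0.95%)
L = ρ[1 - (K+1)ρ^K + Kρ^(K+1)] / [(1-ρ)(1-ρ^(K+1))]
L = 0.67376 × (1 - 10×0.028612 + 9×0.019278) / ((1 - 0.67376) × (1 - 0.019278)) = 1.8687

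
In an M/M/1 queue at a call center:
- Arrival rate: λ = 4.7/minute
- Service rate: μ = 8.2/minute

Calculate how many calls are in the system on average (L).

ρ = λ/μ = 4.7/8.2 = 0.5732
For M/M/1: L = λ/(μ-λ)
L = 4.7/(8.2-4.7) = 4.7/3.50
L = 1.3429 calls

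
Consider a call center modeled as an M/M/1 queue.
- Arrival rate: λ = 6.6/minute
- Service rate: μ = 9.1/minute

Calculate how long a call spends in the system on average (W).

First, compute utilization: ρ = λ/μ = 6.6/9.1 = 0.7253
For M/M/1: W = 1/(μ-λ)
W = 1/(9.1-6.6) = 1/2.50
W = 0.4000 minutes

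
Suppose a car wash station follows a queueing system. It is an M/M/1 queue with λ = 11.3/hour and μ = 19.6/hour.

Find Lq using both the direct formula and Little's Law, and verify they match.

Method 1 (direct): Lq = λ²/(μ(μ-λ)) = 127.69/(19.6 × 8.30) = 0.7849

Method 2 (Little's Law):
W = 1/(μ-λ) = 1/8.30 = 0.12048
Wq = W - 1/μ = 0.12048 - 0.051020 = 0.06946
Lq = λWq = 11.3 × 0.06946 = 0.7849 ✔ (matches Method 1)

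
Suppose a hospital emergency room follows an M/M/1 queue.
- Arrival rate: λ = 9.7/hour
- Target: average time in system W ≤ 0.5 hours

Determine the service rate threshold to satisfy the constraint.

For M/M/1: W = 1/(μ-λ)
Need W ≤ 0.5, so 1/(μ-λ) ≤ 0.5
μ - λ ≥ 1/0.5 = 2.0000
μ ≥ 9.7 + 2.0000 = 11.7000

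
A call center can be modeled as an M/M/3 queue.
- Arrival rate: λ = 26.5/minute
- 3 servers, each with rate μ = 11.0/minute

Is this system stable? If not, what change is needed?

Stability requires ρ = λ/(cμ) < 1
ρ = 26.5/(3 × 11.0) = 26.5/33.00 = 0.8030
Since 0.8030 < 1, the system is STABLE.
The servers are busy 80.30% of the time.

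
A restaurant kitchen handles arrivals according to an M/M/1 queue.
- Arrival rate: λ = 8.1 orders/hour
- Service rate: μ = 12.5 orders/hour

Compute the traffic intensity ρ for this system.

Server utilization: ρ = λ/μ
ρ = 8.1/12.5 = 0.6480
The server is busy 64.80% of the time.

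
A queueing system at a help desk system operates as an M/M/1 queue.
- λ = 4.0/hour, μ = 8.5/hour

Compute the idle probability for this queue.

ρ = λ/μ = 4.0/8.5 = 0.4706
P(0) = 1 - ρ = 1 - 0.4706 = 0.5294
The server is idle 52.94% of the time.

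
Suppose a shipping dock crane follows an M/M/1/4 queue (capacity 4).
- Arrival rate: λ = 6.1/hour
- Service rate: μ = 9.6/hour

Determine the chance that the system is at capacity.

ρ = λ/μ = 6.1/9.6 = 0.63542
P₀ = (1-ρ)/(1-ρ^(K+1)) = (1-0.63542)/(1-0.63542^5) = 0.3646/0.8964 = 0.4067
P_K = P₀×ρ^K = 0.40671 × 0.63542^4 = 0.40671 × 0.16302 = 0.06630
Blocking probability = 6.63%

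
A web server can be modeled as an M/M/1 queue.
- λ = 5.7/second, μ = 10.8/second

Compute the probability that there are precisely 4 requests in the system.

ρ = λ/μ = 5.7/10.8 = 0.5278
P(n) = (1-ρ)ρⁿ
P(4) = (1-0.5278) × 0.5278^4
P(4) = 0.4722 × 0.07760
P(4) = 0.03664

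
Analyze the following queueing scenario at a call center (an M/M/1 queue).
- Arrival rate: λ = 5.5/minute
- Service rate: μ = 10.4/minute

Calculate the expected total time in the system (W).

First, compute utilization: ρ = λ/μ = 5.5/10.4 = 0.5288
For M/M/1: W = 1/(μ-λ)
W = 1/(10.4-5.5) = 1/4.90
W = 0.2041 minutes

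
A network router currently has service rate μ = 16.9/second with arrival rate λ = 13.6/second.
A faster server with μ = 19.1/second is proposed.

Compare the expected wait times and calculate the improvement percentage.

System 1: ρ₁ = 13.6/16.9 = 0.8047, W₁ = 1/(16.9-13.6) = 0.3030
System 2: ρ₂ = 13.6/19.1 = 0.7120, W₂ = 1/(19.1-13.6) = 0.1818
Improvement: (W₁-W₂)/W₁ = (0.3030-0.1818)/0.3030 = 40.00%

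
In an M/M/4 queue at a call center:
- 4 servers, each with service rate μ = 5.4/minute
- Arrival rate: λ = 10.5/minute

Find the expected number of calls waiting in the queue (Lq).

Traffic intensity: ρ = λ/(cμ) = 10.5/(4×5.4) = 0.4861
Since ρ = 0.4861 < 1, system is stable.
Offered load a = λ/μ = cρ = 10.5/5.4 = 1.9444
P₀ = [ Σₙ₌₀^3 aⁿ/n! + a^4/(4!(1-ρ)) ]⁻¹
Σ = a^0/0! + a^1/1! + a^2/2! + a^3/3! = 1.00000 + 1.94444 + 1.89043 + 1.22528 = 6.0602
a^4/(4!(1-ρ)) = 14.2949/(24 × 0.5139) = 1.1590
P₀ = 1/(6.0602 + 1.1590) = 0.1385
Lq = P₀·a^4·ρ / (4!(1-ρ)²) = 0.13852 × 14.2949 × 0.48611 / (24 × 0.26408) = 0.1519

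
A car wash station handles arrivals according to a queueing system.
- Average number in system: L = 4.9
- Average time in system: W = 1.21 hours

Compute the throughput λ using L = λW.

Little's Law: L = λW, so λ = L/W
λ = 4.9/1.21 = 4.0496 cars/hour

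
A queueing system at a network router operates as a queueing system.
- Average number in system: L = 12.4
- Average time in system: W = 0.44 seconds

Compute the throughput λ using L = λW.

Little's Law: L = λW, so λ = L/W
λ = 12.4/0.44 = 28.1818 packets/second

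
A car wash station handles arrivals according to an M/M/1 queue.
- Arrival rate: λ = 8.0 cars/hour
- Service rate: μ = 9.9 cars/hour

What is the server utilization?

Server utilization: ρ = λ/μ
ρ = 8.0/9.9 = 0.8081
The server is busy 80.81% of the time.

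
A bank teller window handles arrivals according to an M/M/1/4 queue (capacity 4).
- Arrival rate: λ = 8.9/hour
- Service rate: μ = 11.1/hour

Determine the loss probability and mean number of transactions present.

ρ = λ/μ = 8.9/11.1 = 0.8018
P₀ = (1-ρ)/(1-ρ^(K+1)) = (1-0.8018)/(1-0.8018^5) = 0.1982/0.6686 = 0.2964
P_K = P₀×ρ^K = 0.2964 × 0.8018^4 = 0.2964 × 0.4133 = 0.1225
Blocking probability P_4 = 0.1225 (12.25%)
L = ρ[1 - (K+1)ρ^K + Kρ^(K+1)] / [(1-ρ)(1-ρ^(K+1))]
L = 0.8018 × (1 - 5×0.413299 + 4×0.331383) / ((1 - 0.8018) × (1 - 0.331383)) = 1.5673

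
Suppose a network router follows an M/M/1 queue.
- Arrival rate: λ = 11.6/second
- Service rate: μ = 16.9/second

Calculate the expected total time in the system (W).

First, compute utilization: ρ = λ/μ = 11.6/16.9 = 0.6864
For M/M/1: W = 1/(μ-λ)
W = 1/(16.9-11.6) = 1/5.30
W = 0.1887 seconds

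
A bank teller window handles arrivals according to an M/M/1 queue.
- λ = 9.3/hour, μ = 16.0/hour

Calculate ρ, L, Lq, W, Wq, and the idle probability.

Step 1: ρ = λ/μ = 9.3/16.0 = 0.5813
Step 2: L = λ/(μ-λ) = 9.3/6.70 = 1.3881
Step 3: Lq = λ²/(μ(μ-λ)) = 86.49/(16.0×6.70) = 0.8068
Step 4: W = 1/(μ-λ) = 1/6.70 = 0.149254
Step 5: Wq = λ/(μ(μ-λ)) = 9.3/(16.0×6.70) = 0.08675
Step 6: P(0) = 1-ρ = 0.4187
Verify: L = λW = 9.3×0.149254 = 1.3881 ✔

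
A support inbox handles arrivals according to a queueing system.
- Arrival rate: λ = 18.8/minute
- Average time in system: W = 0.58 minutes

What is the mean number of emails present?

Little's Law: L = λW
L = 18.8 × 0.58 = 10.9040 emails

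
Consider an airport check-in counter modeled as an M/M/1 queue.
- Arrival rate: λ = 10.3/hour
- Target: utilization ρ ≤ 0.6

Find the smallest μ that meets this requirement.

ρ = λ/μ, so μ = λ/ρ
μ ≥ 10.3/0.6 = 17.1667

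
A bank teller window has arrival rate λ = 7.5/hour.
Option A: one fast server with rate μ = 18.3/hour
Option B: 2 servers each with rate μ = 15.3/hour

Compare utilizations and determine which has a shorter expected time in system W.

Option A: single server μ = 18.3 (M/M/1)
  ρ_A = 7.5/18.3 = 0.4098
  W_A = 1/(μ-λ) = 1/(18.3-7.5) = 1/10.80 = 0.09259

Option B: 2 servers μ = 15.3 (M/M/2)
  ρ_B = λ/(cμ) = 7.5/(2×15.3) = 0.2451
  Offered load a = λ/μ = cρ = 7.5/15.3 = 0.4902
  P₀ = [ Σₙ₌₀^1 aⁿ/n! + a^2/(2!(1-ρ)) ]⁻¹
  Σ = a^0/0! + a^1/1! = 1.0000 + 0.4902 = 1.4902
  a^2/(2!(1-ρ)) = 0.2403/(2 × 0.7549) = 0.1592
  P₀ = 1/(1.4902 + 0.1592) = 0.6063
  Lq = P₀·a^2·ρ / (2!(1-ρ)²) = 0.6063 × 0.2403 × 0.2451 / (2 × 0.5699) = 0.03133
  Wq_B = Lq/λ = 0.03133/7.5 = 0.004177
  W_B = Wq_B + 1/μ = 0.004177 + 0.06536 = 0.06954

Since W_B = 0.06954 < W_A = 0.09259, Option B (multiple servers) has the shorter time in system.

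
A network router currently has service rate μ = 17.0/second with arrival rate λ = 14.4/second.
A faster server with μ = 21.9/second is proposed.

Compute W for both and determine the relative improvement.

System 1: ρ₁ = 14.4/17.0 = 0.8471, W₁ = 1/(17.0-14.4) = 0.38462
System 2: ρ₂ = 14.4/21.9 = 0.6575, W₂ = 1/(21.9-14.4) = 0.13333
Improvement: (W₁-W₂)/W₁ = (0.38462-0.13333)/0.38462 = 65.33%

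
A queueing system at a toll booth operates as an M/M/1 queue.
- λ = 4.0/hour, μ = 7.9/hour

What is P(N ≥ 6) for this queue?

ρ = λ/μ = 4.0/7.9 = 0.50633
P(N ≥ n) = ρⁿ
P(N ≥ 6) = 0.50633^6
P(N ≥ 6) = 0.01685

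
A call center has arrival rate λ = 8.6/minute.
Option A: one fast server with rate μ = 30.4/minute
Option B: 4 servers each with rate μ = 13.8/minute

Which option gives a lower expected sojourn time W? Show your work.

Option A: single server μ = 30.4 (M/M/1)
  ρ_A = 8.6/30.4 = 0.2829
  W_A = 1/(μ-λ) = 1/(30.4-8.6) = 1/21.80 = 0.04587

Option B: 4 servers μ = 13.8 (M/M/4)
  ρ_B = λ/(cμ) = 8.6/(4×13.8) = 0.1558
  Offered load a = λ/μ = cρ = 8.6/13.8 = 0.6232
  P₀ = [ Σₙ₌₀^3 aⁿ/n! + a^4/(4!(1-ρ)) ]⁻¹
  Σ = a^0/0! + a^1/1! + a^2/2! + a^3/3! = 1.0000 + 0.6232 + 0.1942 + 0.04034 = 1.8577
  a^4/(4!(1-ρ)) = 0.15083/(24 × 0.84420) = 0.007444
  P₀ = 1/(1.85771 + 0.00744422) = 0.5361
  Lq = P₀·a^4·ρ / (4!(1-ρ)²) = 0.53615 × 0.15083 × 0.15580 / (24 × 0.71268) = 0.0007366
  Wq_B = Lq/λ = 0.0007366/8.6 = 0.00008565
  W_B = Wq_B + 1/μ = 0.00008565 + 0.07246 = 0.07255

Since W_A = 0.04587 < W_B = 0.07255, Option A (single fast server) has the shorter time in system.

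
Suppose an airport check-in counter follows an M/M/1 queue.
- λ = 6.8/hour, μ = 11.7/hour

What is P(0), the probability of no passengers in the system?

ρ = λ/μ = 6.8/11.7 = 0.5812
P(0) = 1 - ρ = 1 - 0.5812 = 0.4188
The server is idle 41.88% of the time.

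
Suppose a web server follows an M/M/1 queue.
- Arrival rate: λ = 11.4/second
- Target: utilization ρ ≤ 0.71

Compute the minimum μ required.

ρ = λ/μ, so μ = λ/ρ
μ ≥ 11.4/0.71 = 16.0563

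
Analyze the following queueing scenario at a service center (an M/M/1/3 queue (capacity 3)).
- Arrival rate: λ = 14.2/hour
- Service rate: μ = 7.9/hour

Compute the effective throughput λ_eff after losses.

ρ = λ/μ = 14.2/7.9 = 1.7975
P₀ = (1-ρ)/(1-ρ^(K+1)) = (1-1.7975)/(1-1.7975^4) = -0.7975/-9.4394 = 0.08449
P_K = P₀×ρ^K = 0.08449 × 1.7975^3 = 0.08449 × 5.8077 = 0.4907
λ_eff = λ(1-P_K) = 14.2 × (1 - 0.49067) = 14.2 × 0.50933 = 7.2325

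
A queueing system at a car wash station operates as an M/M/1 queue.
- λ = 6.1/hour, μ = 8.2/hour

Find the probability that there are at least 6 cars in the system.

ρ = λ/μ = 6.1/8.2 = 0.7439
P(N ≥ n) = ρⁿ
P(N ≥ 6) = 0.7439^6
P(N ≥ 6) = 0.1695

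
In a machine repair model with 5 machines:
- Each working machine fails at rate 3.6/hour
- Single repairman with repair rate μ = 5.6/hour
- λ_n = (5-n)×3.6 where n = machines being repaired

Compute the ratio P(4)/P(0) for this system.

P(4)/P(0) = ∏_{i=0}^{4-1} λ_i/μ_{i+1}
= (5-0)×3.6/5.6 × (5-1)×3.6/5.6 × (5-2)×3.6/5.6 × (5-3)×3.6/5.6
= 20.4946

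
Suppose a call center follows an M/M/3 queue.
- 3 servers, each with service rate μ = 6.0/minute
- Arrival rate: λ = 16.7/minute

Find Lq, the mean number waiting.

Traffic intensity: ρ = λ/(cμ) = 16.7/(3×6.0) = 0.9278
Since ρ = 0.9278 < 1, system is stable.
Offered load a = λ/μ = cρ = 16.7/6.0 = 2.7833
P₀ = [ Σₙ₌₀^2 aⁿ/n! + a^3/(3!(1-ρ)) ]⁻¹
Σ = a^0/0! + a^1/1! + a^2/2! = 1.0000 + 2.7833 + 3.8735 = 7.6568
a^3/(3!(1-ρ)) = 21.5623/(6 × 0.0722222) = 49.7592
P₀ = 1/(7.6568 + 49.7592) = 0.01742
Lq = P₀·a^3·ρ / (3!(1-ρ)²) = 0.0174167 × 21.5623 × 0.927778 / (6 × 0.00521605) = 11.1330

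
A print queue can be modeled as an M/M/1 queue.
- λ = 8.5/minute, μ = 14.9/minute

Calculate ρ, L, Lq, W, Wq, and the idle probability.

Step 1: ρ = λ/μ = 8.5/14.9 = 0.5705
Step 2: L = λ/(μ-λ) = 8.5/6.40 = 1.3281
Step 3: Lq = λ²/(μ(μ-λ)) = 72.25/(14.9×6.40) = 0.7577
Step 4: W = 1/(μ-λ) = 1/6.40 = 0.15625
Step 5: Wq = λ/(μ(μ-λ)) = 8.5/(14.9×6.40) = 0.08914
Step 6: P(0) = 1-ρ = 0.4295
Verify: L = λW = 8.5×0.15625 = 1.3281 ✔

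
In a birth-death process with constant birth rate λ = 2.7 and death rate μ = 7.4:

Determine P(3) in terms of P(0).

For constant rates: P(n)/P(0) = (λ/μ)^n
P(3)/P(0) = (2.7/7.4)^3 = 0.36486^3 = 0.04857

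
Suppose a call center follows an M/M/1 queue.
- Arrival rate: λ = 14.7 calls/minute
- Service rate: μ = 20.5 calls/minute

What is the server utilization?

Server utilization: ρ = λ/μ
ρ = 14.7/20.5 = 0.7171
The server is busy 71.71% of the time.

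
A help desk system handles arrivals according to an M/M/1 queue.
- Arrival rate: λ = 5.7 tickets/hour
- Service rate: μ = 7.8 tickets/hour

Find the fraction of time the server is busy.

Server utilization: ρ = λ/μ
ρ = 5.7/7.8 = 0.7308
The server is busy 73.08% of the time.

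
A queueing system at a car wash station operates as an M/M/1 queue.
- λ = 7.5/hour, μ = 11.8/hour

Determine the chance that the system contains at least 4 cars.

ρ = λ/μ = 7.5/11.8 = 0.6356
P(N ≥ n) = ρⁿ
P(N ≥ 4) = 0.6356^4
P(N ≥ 4) = 0.1632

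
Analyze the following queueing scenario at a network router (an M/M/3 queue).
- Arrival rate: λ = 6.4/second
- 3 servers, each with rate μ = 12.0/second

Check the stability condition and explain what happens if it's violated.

Stability requires ρ = λ/(cμ) < 1
ρ = 6.4/(3 × 12.0) = 6.4/36.00 = 0.1778
Since 0.1778 < 1, the system is STABLE.
The servers are busy 17.78% of the time.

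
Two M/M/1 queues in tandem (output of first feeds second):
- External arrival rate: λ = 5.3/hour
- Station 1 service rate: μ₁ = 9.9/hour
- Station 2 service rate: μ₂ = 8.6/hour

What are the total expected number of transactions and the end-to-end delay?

By Jackson's theorem, each station behaves as independent M/M/1.
Station 1: ρ₁ = 5.3/9.9 = 0.5354, L₁ = ρ₁/(1-ρ₁) = λ/(μ₁-λ) = 5.3/4.60 = 1.15217
Station 2: ρ₂ = 5.3/8.6 = 0.6163, L₂ = ρ₂/(1-ρ₂) = λ/(μ₂-λ) = 5.3/3.30 = 1.60606
Total: L = L₁ + L₂ = 1.15217 + 1.60606 = 2.7582
W = L/λ = 2.7582/5.3 = 0.5204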